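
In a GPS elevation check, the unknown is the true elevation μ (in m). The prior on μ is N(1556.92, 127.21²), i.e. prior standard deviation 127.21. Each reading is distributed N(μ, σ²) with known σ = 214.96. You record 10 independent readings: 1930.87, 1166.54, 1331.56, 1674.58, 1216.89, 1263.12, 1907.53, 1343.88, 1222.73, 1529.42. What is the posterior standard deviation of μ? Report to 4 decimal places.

59.9535

For Normal data with known variance σ², a Normal(μ₀, σ₀²) prior on μ is conjugate. Posterior precision = 1/σ₀² + n/σ²; posterior mean is the precision-weighted average of μ₀ and x̄.
σ₀² = 127.21² = 16182.3841, σ² = 214.96² = 46207.8016; σ² + n·σ₀² = 46207.8016 + 10·16182.3841 = 208031.6426.
Posterior precision = 1/σ₀² + n/σ² = 1/16182.3841 + 10/46207.8016 = (σ² + n·σ₀²)/(σ₀²σ²) = 208031.6426/(16182.3841·46207.8016); posterior variance σₙ² = σ₀²σ²/(σ² + n·σ₀²) = 16182.3841·46207.8016/208031.6426 = 3594.416621.
Posterior SD = √σₙ² = √(16182.3841·46207.8016/208031.6426) = 59.9535.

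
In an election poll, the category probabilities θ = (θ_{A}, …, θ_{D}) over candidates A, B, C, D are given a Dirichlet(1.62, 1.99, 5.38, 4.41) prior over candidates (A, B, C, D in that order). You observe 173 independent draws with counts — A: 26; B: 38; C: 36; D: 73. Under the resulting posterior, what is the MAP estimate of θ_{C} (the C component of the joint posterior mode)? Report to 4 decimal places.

The Dirichlet prior is conjugate to the Multinomial likelihood: each posterior αⱼ = prior αⱼ + observed count nⱼ.
Posterior concentration: (27.62, 39.99, 41.38, 77.41), total = 186.40.
Joint mode component: (α_{C}−1)/(Σα−K) = 40.38/182.40 = 0.2214.

0.2214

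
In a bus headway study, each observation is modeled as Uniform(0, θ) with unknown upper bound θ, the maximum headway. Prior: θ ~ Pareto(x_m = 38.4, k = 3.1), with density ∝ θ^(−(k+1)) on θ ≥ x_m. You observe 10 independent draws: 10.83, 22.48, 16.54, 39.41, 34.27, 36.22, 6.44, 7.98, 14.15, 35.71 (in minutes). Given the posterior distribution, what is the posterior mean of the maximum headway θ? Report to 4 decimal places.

A Pareto(scale x_m, shape k) prior on the upper bound θ of Uniform(0, θ) is conjugate: posterior is Pareto(max(x_m, max xᵢ), k + n).
Sample maximum = 39.41; prior scale x_m = 38.4 → posterior scale = max = 39.41.
Posterior shape = 3.1 + 10 = 13.1.
E[θ|data] = k·x_m/(k−1) = 13.1·39.41/12.1 = 42.6670.

42.6670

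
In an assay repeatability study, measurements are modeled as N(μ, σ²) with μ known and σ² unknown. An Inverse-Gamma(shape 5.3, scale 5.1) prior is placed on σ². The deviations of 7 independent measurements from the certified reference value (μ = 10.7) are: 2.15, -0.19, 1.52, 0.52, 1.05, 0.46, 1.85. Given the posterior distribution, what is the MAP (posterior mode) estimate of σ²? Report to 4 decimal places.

With known mean μ and an Inverse-Gamma(α, β) prior on σ², the Normal likelihood is conjugate: posterior is Inv-Gamma(α + n/2, β + Σ(xᵢ−μ)²/2).
Σ(xᵢ−μ)² = (2.15)² + (-0.19)² + (1.52)² + (0.52)² + (1.05)² + (0.46)² + (1.85)² = 11.9760.
Posterior: Inv-Gamma(5.3 + 7/2, 5.1 + 11.9760/2) = Inv-Gamma(8.80, 11.08800).
Mode = β/(α+1) = 11.08800/9.80 = 1.1314.

1.1314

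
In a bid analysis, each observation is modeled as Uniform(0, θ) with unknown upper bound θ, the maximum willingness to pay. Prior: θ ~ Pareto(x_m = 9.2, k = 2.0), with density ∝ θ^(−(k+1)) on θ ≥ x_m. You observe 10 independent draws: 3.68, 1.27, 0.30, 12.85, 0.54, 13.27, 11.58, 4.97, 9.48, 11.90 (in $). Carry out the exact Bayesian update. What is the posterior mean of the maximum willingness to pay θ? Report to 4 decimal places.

14.4764

A Pareto(scale x_m, shape k) prior on the upper bound θ of Uniform(0, θ) is conjugate: posterior is Pareto(max(x_m, max xᵢ), k + n).
Sample maximum = 13.27; prior scale x_m = 9.2 → posterior scale = max = 13.27.
Posterior shape = 2.0 + 10 = 12.0.
E[θ|data] = k·x_m/(k−1) = 12.0·13.27/11.0 = 14.4764.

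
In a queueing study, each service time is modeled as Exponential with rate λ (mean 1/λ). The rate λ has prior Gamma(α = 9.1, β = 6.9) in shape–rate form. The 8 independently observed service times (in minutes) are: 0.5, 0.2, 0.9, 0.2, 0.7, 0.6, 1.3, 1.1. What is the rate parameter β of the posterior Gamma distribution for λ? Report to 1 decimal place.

12.4

With a Gamma(shape α, rate β) prior on the exponential rate λ, the posterior after n observations with total T = Σxᵢ is Gamma(α+n, β+T).
Sum of observations T = 5.5 minutes; n = 8.
Posterior: Gamma(9.1+8, 6.9+5.5) = Gamma(17.1, 12.4).
Posterior β = 12.4.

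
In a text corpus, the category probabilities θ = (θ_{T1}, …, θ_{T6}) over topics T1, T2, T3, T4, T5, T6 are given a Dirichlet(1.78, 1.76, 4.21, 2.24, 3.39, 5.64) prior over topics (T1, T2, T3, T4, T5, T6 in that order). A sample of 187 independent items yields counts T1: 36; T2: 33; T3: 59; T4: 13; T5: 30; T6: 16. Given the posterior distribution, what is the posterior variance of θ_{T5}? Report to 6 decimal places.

The Dirichlet prior is conjugate to the Multinomial likelihood: each posterior αⱼ = prior αⱼ + observed count nⱼ.
Posterior concentration: (37.78, 34.76, 63.21, 15.24, 33.39, 21.64), total = 206.02.
Var[θ_j] = α_j(Σα−α_j)/((Σα)²(Σα+1)) = 33.39·172.63/(206.02²·207.02) = 0.000656.

0.000656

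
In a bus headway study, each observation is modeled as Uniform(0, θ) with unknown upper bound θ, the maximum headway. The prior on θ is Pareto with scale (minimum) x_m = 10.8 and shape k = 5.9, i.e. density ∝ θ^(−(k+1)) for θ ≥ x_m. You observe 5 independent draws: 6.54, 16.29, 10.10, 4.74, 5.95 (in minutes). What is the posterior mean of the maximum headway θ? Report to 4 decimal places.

17.9355

A Pareto(scale x_m, shape k) prior on the upper bound θ of Uniform(0, θ) is conjugate: posterior is Pareto(max(x_m, max xᵢ), k + n).
Sample maximum = 16.29; prior scale x_m = 10.8 → posterior scale = max = 16.29.
Posterior shape = 5.9 + 5 = 10.9.
E[θ|data] = k·x_m/(k−1) = 10.9·16.29/9.9 = 17.9355.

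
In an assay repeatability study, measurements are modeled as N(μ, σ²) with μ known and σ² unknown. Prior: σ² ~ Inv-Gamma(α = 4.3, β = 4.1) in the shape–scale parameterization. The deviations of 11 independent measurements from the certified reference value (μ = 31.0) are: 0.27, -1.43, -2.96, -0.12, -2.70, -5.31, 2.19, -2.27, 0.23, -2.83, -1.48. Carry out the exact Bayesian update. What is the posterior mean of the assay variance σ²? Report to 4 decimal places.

4.2489

With known mean μ and an Inverse-Gamma(α, β) prior on σ², the Normal likelihood is conjugate: posterior is Inv-Gamma(α + n/2, β + Σ(xᵢ−μ)²/2).
Σ(xᵢ−μ)² = (0.27)² + (-1.43)² + (-2.96)² + (-0.12)² + (-2.70)² + (-5.31)² + (2.19)² + (-2.27)² + (0.23)² + (-2.83)² + (-1.48)² = 66.5811.
Posterior: Inv-Gamma(4.3 + 11/2, 4.1 + 66.5811/2) = Inv-Gamma(9.80, 37.39055).
E[σ²|data] = β/(α−1) = 37.39055/8.80 = 4.2489.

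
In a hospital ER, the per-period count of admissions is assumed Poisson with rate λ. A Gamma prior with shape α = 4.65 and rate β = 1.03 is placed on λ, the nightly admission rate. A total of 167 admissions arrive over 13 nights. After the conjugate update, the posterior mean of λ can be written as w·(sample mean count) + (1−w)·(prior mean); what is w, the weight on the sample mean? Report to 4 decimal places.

0.9266

With a Gamma(shape α, rate β) prior, the Poisson likelihood is conjugate: the posterior is Gamma(α + ΣXᵢ, β + n).
Posterior mean = (α₀+S)/(β₀+n) = [n/(β₀+n)]·(S/n) + [β₀/(β₀+n)]·(α₀/β₀), so only n and β₀ enter the weight.
Weight on data w = n/(β₀+n) = 13/(1.03+13) = 13/14.03 = 0.9266.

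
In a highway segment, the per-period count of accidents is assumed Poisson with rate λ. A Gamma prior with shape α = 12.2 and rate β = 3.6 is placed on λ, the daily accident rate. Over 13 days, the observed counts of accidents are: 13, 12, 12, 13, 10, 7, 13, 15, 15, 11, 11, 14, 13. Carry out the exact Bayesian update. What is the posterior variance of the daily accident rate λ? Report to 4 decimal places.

0.6213

With a Gamma(shape α, rate β) prior, the Poisson likelihood is conjugate: the posterior is Gamma(α + ΣXᵢ, β + n).
Sum of counts S = 159 over n = 13 days.
Posterior: Gamma(α+S, β+n) = Gamma(12.2+159, 3.6+13) = Gamma(171.2, 16.6).
Var = α/β² = 171.2/16.6² = 0.6213.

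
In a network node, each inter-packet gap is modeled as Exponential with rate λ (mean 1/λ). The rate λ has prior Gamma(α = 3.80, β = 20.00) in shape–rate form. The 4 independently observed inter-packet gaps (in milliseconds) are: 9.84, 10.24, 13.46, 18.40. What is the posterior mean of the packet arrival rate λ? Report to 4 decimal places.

With a Gamma(shape α, rate β) prior on the exponential rate λ, the posterior after n observations with total T = Σxᵢ is Gamma(α+n, β+T).
Sum of observations T = 51.94 milliseconds; n = 4.
Posterior: Gamma(3.80+4, 20.00+51.94) = Gamma(7.80, 71.94).
Posterior mean of λ = α/β = 7.80/71.94 = 0.1084.

0.1084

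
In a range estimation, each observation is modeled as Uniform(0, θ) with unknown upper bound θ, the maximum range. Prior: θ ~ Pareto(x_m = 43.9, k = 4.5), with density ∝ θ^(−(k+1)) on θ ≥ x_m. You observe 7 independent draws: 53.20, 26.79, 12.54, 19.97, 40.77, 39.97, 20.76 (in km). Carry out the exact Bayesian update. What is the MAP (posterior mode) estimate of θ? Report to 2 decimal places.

A Pareto(scale x_m, shape k) prior on the upper bound θ of Uniform(0, θ) is conjugate: posterior is Pareto(max(x_m, max xᵢ), k + n).
Sample maximum = 53.20; prior scale x_m = 43.9 → posterior scale = max = 53.20.
Posterior shape = 4.5 + 7 = 11.5.
The Pareto density is decreasing on [x_m, ∞), so the mode is x_m = 53.20.

53.20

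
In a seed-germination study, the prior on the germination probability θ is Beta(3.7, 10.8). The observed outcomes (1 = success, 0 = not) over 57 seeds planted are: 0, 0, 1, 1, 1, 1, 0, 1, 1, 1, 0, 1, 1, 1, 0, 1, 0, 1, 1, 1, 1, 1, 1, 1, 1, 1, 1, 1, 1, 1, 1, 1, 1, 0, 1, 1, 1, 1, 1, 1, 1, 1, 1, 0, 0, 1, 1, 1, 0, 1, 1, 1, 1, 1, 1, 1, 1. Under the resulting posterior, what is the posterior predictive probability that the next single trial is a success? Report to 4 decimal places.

0.7091

The Beta prior is conjugate to a Binomial/Bernoulli likelihood; the update adds successes to α and failures to β.
Posterior: Beta(α+k, β+n−k) = Beta(3.7+47, 10.8+10) = Beta(50.7, 20.8).
For a single future Bernoulli trial, P(success | data) = α/(α+β) = 0.7091.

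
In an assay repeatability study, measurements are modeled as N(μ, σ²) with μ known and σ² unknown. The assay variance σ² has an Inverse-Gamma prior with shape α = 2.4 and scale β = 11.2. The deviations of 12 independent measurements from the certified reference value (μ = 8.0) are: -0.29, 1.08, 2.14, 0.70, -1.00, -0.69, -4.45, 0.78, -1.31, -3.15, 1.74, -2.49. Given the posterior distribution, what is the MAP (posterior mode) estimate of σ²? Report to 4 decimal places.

3.8018

With known mean μ and an Inverse-Gamma(α, β) prior on σ², the Normal likelihood is conjugate: posterior is Inv-Gamma(α + n/2, β + Σ(xᵢ−μ)²/2).
Σ(xᵢ−μ)² = (-0.29)² + (1.08)² + (2.14)² + (0.70)² + (-1.00)² + (-0.69)² + (-4.45)² + (0.78)² + (-1.31)² + (-3.15)² + (1.74)² + (-2.49)² = 49.0734.
Posterior: Inv-Gamma(2.4 + 12/2, 11.2 + 49.0734/2) = Inv-Gamma(8.40, 35.73670).
Mode = β/(α+1) = 35.73670/9.40 = 3.8018.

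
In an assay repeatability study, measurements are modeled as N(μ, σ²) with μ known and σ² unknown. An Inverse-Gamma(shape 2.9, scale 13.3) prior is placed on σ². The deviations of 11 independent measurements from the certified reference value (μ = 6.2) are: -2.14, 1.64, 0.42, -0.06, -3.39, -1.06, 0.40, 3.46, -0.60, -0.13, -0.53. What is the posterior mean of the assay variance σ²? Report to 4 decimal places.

With known mean μ and an Inverse-Gamma(α, β) prior on σ², the Normal likelihood is conjugate: posterior is Inv-Gamma(α + n/2, β + Σ(xᵢ−μ)²/2).
Σ(xᵢ−μ)² = (-2.14)² + (1.64)² + (0.42)² + (-0.06)² + (-3.39)² + (-1.06)² + (0.40)² + (3.46)² + (-0.60)² + (-0.13)² + (-0.53)² = 32.8543.
Posterior: Inv-Gamma(2.9 + 11/2, 13.3 + 32.8543/2) = Inv-Gamma(8.40, 29.72715).
E[σ²|data] = β/(α−1) = 29.72715/7.40 = 4.0172.

4.0172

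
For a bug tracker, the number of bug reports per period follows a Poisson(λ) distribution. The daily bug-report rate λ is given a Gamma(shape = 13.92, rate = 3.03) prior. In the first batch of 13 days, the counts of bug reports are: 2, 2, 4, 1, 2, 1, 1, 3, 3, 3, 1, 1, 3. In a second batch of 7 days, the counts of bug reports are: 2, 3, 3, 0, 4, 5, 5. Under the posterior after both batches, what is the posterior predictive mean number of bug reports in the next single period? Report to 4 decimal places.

With a Gamma(shape α, rate β) prior, the Poisson likelihood is conjugate: the posterior is Gamma(α + ΣXᵢ, β + n).
Batch 1: sum of counts S = 27 over n = 13 days.
After batch 1: Gamma(α+S, β+n) = Gamma(13.92+27, 3.03+13) = Gamma(40.92, 16.03).
Batch 2: sum of counts S = 22 over n = 7 days.
After batch 2: Gamma(α+S, β+n) = Gamma(40.92+22, 16.03+7) = Gamma(62.92, 23.03).
The predictive distribution for one future period is NegBinom with mean α/β = 2.7321.

2.7321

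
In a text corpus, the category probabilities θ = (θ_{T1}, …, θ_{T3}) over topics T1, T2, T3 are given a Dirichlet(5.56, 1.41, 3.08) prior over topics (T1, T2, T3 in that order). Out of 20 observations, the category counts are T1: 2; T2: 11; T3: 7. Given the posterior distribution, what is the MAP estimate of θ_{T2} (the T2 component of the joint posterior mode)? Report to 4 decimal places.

0.4218

The Dirichlet prior is conjugate to the Multinomial likelihood: each posterior αⱼ = prior αⱼ + observed count nⱼ.
Posterior concentration: (7.56, 12.41, 10.08), total = 30.05.
Joint mode component: (α_{T2}−1)/(Σα−K) = 11.41/27.05 = 0.4218.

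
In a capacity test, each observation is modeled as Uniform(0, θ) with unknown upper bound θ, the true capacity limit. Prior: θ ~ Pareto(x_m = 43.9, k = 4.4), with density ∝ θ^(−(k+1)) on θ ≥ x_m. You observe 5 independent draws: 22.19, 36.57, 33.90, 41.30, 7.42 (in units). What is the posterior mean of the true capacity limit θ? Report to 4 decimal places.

49.1262

A Pareto(scale x_m, shape k) prior on the upper bound θ of Uniform(0, θ) is conjugate: posterior is Pareto(max(x_m, max xᵢ), k + n).
Sample maximum = 41.30; prior scale x_m = 43.9 → posterior scale = max = 43.90.
Posterior shape = 4.4 + 5 = 9.4.
E[θ|data] = k·x_m/(k−1) = 9.4·43.90/8.4 = 49.1262.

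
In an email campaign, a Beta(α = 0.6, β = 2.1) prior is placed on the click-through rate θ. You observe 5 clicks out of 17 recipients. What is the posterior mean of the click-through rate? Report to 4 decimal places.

0.2843

The Beta prior is conjugate to a Binomial/Bernoulli likelihood; the update adds successes to α and failures to β.
Posterior: Beta(α+k, β+n−k) = Beta(0.6+5, 2.1+12) = Beta(5.6, 14.1).
Posterior mean = α/(α+β) = 5.6/19.7 = 0.2843.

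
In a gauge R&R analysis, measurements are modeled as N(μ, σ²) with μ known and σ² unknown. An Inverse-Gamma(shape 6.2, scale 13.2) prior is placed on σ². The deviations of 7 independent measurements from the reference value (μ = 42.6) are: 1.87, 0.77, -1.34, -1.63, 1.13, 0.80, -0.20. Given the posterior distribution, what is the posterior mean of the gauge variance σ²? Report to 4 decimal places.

With known mean μ and an Inverse-Gamma(α, β) prior on σ², the Normal likelihood is conjugate: posterior is Inv-Gamma(α + n/2, β + Σ(xᵢ−μ)²/2).
Σ(xᵢ−μ)² = (1.87)² + (0.77)² + (-1.34)² + (-1.63)² + (1.13)² + (0.80)² + (-0.20)² = 10.4992.
Posterior: Inv-Gamma(6.2 + 7/2, 13.2 + 10.4992/2) = Inv-Gamma(9.70, 18.44960).
E[σ²|data] = β/(α−1) = 18.44960/8.70 = 2.1206.

2.1206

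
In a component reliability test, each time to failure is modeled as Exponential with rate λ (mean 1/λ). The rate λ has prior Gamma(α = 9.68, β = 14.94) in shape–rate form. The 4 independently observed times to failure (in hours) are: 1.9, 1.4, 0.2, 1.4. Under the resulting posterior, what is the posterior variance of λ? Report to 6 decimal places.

0.034754

With a Gamma(shape α, rate β) prior on the exponential rate λ, the posterior after n observations with total T = Σxᵢ is Gamma(α+n, β+T).
Sum of observations T = 4.9 hours; n = 4.
Posterior: Gamma(9.68+4, 14.94+4.9) = Gamma(13.68, 19.84).
Var = α/β² = 0.034754.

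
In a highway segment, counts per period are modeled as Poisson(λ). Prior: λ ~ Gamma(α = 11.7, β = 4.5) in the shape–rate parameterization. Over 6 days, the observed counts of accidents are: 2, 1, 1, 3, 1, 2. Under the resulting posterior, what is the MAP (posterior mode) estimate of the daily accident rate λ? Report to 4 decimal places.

With a Gamma(shape α, rate β) prior, the Poisson likelihood is conjugate: the posterior is Gamma(α + ΣXᵢ, β + n).
Sum of counts S = 10 over n = 6 days.
Posterior: Gamma(α+S, β+n) = Gamma(11.7+10, 4.5+6) = Gamma(21.7, 10.5).
Mode of Gamma(α,β) for α≥1 is (α−1)/β = 20.7/10.5 = 1.9714.

1.9714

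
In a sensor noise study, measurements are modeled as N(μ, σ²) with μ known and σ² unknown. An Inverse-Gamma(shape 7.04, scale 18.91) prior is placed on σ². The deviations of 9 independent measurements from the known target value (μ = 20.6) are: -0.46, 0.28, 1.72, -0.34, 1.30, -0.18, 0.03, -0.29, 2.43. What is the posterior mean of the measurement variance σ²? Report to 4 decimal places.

2.3196

With known mean μ and an Inverse-Gamma(α, β) prior on σ², the Normal likelihood is conjugate: posterior is Inv-Gamma(α + n/2, β + Σ(xᵢ−μ)²/2).
Σ(xᵢ−μ)² = (-0.46)² + (0.28)² + (1.72)² + (-0.34)² + (1.30)² + (-0.18)² + (0.03)² + (-0.29)² + (2.43)² = 11.0763.
Posterior: Inv-Gamma(7.04 + 9/2, 18.91 + 11.0763/2) = Inv-Gamma(11.54, 24.44815).
E[σ²|data] = β/(α−1) = 24.44815/10.54 = 2.3196.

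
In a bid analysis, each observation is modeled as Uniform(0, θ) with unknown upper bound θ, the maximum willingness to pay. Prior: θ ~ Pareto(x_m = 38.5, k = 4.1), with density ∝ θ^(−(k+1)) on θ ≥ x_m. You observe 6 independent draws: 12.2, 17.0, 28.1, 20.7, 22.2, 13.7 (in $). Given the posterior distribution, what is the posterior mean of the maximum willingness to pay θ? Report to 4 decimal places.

42.7308

A Pareto(scale x_m, shape k) prior on the upper bound θ of Uniform(0, θ) is conjugate: posterior is Pareto(max(x_m, max xᵢ), k + n).
Sample maximum = 28.1; prior scale x_m = 38.5 → posterior scale = max = 38.5.
Posterior shape = 4.1 + 6 = 10.1.
E[θ|data] = k·x_m/(k−1) = 10.1·38.5/9.1 = 42.7308.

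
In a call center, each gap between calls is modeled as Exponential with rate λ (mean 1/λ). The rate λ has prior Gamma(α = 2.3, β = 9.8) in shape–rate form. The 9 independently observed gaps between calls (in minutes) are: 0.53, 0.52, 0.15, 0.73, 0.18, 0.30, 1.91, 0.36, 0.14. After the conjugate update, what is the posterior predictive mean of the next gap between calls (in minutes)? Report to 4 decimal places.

1.4194

With a Gamma(shape α, rate β) prior on the exponential rate λ, the posterior after n observations with total T = Σxᵢ is Gamma(α+n, β+T).
Sum of observations T = 4.82 minutes; n = 9.
Posterior: Gamma(2.3+9, 9.8+4.82) = Gamma(11.3, 14.62).
The predictive distribution for the next observation is Lomax; its mean is β/(α−1) = 14.62/10.3 = 1.4194.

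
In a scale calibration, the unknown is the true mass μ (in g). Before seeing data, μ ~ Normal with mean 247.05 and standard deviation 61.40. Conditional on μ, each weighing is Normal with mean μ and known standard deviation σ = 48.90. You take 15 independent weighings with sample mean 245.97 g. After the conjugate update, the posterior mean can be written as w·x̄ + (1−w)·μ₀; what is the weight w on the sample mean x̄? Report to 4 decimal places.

For Normal data with known variance σ², a Normal(μ₀, σ₀²) prior on μ is conjugate. Posterior precision = 1/σ₀² + n/σ²; posterior mean is the precision-weighted average of μ₀ and x̄.
σ₀² = 61.40² = 3769.96, σ² = 48.90² = 2391.21. Prior precision 1/σ₀² = 1/3769.96; data precision n/σ² = 15/2391.21.
w = (n/σ²)/(1/σ₀² + n/σ²) = n·σ₀²/(σ² + n·σ₀²) = 15·3769.96/(2391.21 + 15·3769.96) = 56549.4/58940.61 = 0.9594.

0.9594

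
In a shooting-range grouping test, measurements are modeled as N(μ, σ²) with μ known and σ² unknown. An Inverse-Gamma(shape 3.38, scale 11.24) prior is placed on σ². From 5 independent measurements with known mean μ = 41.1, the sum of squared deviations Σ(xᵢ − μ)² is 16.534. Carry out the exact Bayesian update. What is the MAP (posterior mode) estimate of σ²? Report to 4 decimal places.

With known mean μ and an Inverse-Gamma(α, β) prior on σ², the Normal likelihood is conjugate: posterior is Inv-Gamma(α + n/2, β + Σ(xᵢ−μ)²/2).
Posterior: Inv-Gamma(3.38 + 5/2, 11.24 + 16.534/2) = Inv-Gamma(5.88, 19.5070).
Mode = β/(α+1) = 19.5070/6.88 = 2.8353.

2.8353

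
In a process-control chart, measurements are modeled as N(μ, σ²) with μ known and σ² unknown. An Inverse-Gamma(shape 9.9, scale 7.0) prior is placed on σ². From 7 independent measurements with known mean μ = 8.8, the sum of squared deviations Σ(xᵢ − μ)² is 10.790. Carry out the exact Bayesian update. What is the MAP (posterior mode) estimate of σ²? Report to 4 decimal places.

With known mean μ and an Inverse-Gamma(α, β) prior on σ², the Normal likelihood is conjugate: posterior is Inv-Gamma(α + n/2, β + Σ(xᵢ−μ)²/2).
Posterior: Inv-Gamma(9.9 + 7/2, 7.0 + 10.790/2) = Inv-Gamma(13.40, 12.3950).
Mode = β/(α+1) = 12.3950/14.40 = 0.8608.

0.8608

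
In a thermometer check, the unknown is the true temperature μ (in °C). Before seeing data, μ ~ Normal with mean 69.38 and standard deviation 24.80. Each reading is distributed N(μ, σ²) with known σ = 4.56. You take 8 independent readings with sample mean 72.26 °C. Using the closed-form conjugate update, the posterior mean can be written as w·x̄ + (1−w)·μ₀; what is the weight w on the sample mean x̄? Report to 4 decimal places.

0.9958

For Normal data with known variance σ², a Normal(μ₀, σ₀²) prior on μ is conjugate. Posterior precision = 1/σ₀² + n/σ²; posterior mean is the precision-weighted average of μ₀ and x̄.
σ₀² = 24.80² = 615.04, σ² = 4.56² = 20.7936. Prior precision 1/σ₀² = 1/615.04; data precision n/σ² = 8/20.7936.
w = (n/σ²)/(1/σ₀² + n/σ²) = n·σ₀²/(σ² + n·σ₀²) = 8·615.04/(20.7936 + 8·615.04) = 4920.32/4941.1136 = 0.9958.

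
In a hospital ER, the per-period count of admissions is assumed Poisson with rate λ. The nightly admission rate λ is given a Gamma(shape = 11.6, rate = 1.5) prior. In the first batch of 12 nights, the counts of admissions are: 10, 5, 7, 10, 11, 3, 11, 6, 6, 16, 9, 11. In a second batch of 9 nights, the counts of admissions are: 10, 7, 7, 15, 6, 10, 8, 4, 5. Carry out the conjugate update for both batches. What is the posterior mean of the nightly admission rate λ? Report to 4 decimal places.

8.3822

With a Gamma(shape α, rate β) prior, the Poisson likelihood is conjugate: the posterior is Gamma(α + ΣXᵢ, β + n).
Batch 1: sum of counts S = 105 over n = 12 nights.
After batch 1: Gamma(α+S, β+n) = Gamma(11.6+105, 1.5+12) = Gamma(116.6, 13.5).
Batch 2: sum of counts S = 72 over n = 9 nights.
After batch 2: Gamma(α+S, β+n) = Gamma(116.6+72, 13.5+9) = Gamma(188.6, 22.5).
Posterior mean = α/β = 188.6/22.5 = 8.3822.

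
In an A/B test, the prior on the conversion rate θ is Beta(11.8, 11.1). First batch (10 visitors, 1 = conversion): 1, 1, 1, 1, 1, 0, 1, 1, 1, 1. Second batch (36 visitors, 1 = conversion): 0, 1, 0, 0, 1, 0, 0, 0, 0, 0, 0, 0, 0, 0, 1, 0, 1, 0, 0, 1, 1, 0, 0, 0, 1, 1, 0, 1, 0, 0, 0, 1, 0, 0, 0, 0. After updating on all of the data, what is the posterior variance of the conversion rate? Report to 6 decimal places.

The Beta prior is conjugate to a Binomial/Bernoulli likelihood; the update adds successes to α and failures to β.
After batch 1: Beta(11.8+9, 11.1+1) = Beta(20.8, 12.1).
After batch 2: Beta(20.8+10, 12.1+26) = Beta(30.8, 38.1).
Var = αβ/((α+β)²(α+β+1)) = 30.8·38.1/(68.9²·69.9) = 0.003536.

0.003536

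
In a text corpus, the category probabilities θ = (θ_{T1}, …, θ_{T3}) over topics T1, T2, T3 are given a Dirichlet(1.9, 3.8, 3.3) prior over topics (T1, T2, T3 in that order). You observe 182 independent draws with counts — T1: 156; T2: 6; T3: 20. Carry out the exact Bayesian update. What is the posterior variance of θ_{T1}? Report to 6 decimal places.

The Dirichlet prior is conjugate to the Multinomial likelihood: each posterior αⱼ = prior αⱼ + observed count nⱼ.
Posterior concentration: (157.9, 9.8, 23.3), total = 191.0.
Var[θ_j] = α_j(Σα−α_j)/((Σα)²(Σα+1)) = 157.9·33.1/(191.0²·192.0) = 0.000746.

0.000746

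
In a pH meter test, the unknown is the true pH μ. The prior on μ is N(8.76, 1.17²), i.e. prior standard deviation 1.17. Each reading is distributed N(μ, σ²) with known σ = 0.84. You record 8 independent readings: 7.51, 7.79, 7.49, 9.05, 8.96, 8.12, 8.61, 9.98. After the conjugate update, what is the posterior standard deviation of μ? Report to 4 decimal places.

For Normal data with known variance σ², a Normal(μ₀, σ₀²) prior on μ is conjugate. Posterior precision = 1/σ₀² + n/σ²; posterior mean is the precision-weighted average of μ₀ and x̄.
σ₀² = 1.17² = 1.3689, σ² = 0.84² = 0.7056; σ² + n·σ₀² = 0.7056 + 8·1.3689 = 11.6568.
Posterior precision = 1/σ₀² + n/σ² = 1/1.3689 + 8/0.7056 = (σ² + n·σ₀²)/(σ₀²σ²) = 11.6568/(1.3689·0.7056); posterior variance σₙ² = σ₀²σ²/(σ² + n·σ₀²) = 1.3689·0.7056/11.6568 = 0.082861.
Posterior SD = √σₙ² = √(1.3689·0.7056/11.6568) = 0.2879.

0.2879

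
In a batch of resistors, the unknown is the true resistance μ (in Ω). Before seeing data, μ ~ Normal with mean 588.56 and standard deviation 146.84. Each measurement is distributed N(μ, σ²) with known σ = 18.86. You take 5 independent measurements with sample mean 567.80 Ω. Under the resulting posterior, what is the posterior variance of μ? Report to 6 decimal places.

For Normal data with known variance σ², a Normal(μ₀, σ₀²) prior on μ is conjugate. Posterior precision = 1/σ₀² + n/σ²; posterior mean is the precision-weighted average of μ₀ and x̄.
σ₀² = 146.84² = 21561.9856, σ² = 18.86² = 355.6996; σ² + n·σ₀² = 355.6996 + 5·21561.9856 = 108165.6276.
Posterior precision = 1/σ₀² + n/σ² = 1/21561.9856 + 5/355.6996 = (σ² + n·σ₀²)/(σ₀²σ²) = 108165.6276/(21561.9856·355.6996); posterior variance σₙ² = σ₀²σ²/(σ² + n·σ₀²) = 21561.9856·355.6996/108165.6276 = 70.905978.

70.905978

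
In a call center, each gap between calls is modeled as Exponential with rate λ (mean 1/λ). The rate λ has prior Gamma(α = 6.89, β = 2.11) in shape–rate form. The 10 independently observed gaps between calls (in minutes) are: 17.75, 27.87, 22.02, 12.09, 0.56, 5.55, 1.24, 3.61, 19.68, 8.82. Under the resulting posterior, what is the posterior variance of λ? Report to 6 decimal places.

With a Gamma(shape α, rate β) prior on the exponential rate λ, the posterior after n observations with total T = Σxᵢ is Gamma(α+n, β+T).
Sum of observations T = 119.19 minutes; n = 10.
Posterior: Gamma(6.89+10, 2.11+119.19) = Gamma(16.89, 121.30).
Var = α/β² = 0.001148.

0.001148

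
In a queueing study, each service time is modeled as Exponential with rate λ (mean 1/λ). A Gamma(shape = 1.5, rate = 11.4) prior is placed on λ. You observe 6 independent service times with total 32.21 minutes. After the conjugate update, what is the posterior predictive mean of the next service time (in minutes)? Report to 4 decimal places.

With a Gamma(shape α, rate β) prior on the exponential rate λ, the posterior after n observations with total T = Σxᵢ is Gamma(α+n, β+T).
Posterior: Gamma(1.5+6, 11.4+32.21) = Gamma(7.5, 43.61).
The predictive distribution for the next observation is Lomax; its mean is β/(α−1) = 43.61/6.5 = 6.7092.

6.7092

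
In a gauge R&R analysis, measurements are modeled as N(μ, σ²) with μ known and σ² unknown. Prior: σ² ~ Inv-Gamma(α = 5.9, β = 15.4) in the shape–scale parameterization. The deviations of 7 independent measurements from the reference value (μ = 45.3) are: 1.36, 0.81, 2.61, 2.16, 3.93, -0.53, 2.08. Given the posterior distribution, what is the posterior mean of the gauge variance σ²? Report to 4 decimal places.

3.8593

With known mean μ and an Inverse-Gamma(α, β) prior on σ², the Normal likelihood is conjugate: posterior is Inv-Gamma(α + n/2, β + Σ(xᵢ−μ)²/2).
Σ(xᵢ−μ)² = (1.36)² + (0.81)² + (2.61)² + (2.16)² + (3.93)² + (-0.53)² + (2.08)² = 34.0356.
Posterior: Inv-Gamma(5.9 + 7/2, 15.4 + 34.0356/2) = Inv-Gamma(9.40, 32.41780).
E[σ²|data] = β/(α−1) = 32.41780/8.40 = 3.8593.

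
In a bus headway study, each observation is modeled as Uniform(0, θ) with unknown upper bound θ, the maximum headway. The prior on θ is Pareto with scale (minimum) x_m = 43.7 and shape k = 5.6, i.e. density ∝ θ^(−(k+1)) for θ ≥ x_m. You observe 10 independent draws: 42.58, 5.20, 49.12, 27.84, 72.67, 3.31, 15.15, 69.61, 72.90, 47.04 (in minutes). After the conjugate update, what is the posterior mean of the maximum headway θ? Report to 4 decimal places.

A Pareto(scale x_m, shape k) prior on the upper bound θ of Uniform(0, θ) is conjugate: posterior is Pareto(max(x_m, max xᵢ), k + n).
Sample maximum = 72.90; prior scale x_m = 43.7 → posterior scale = max = 72.90.
Posterior shape = 5.6 + 10 = 15.6.
E[θ|data] = k·x_m/(k−1) = 15.6·72.90/14.6 = 77.8932.

77.8932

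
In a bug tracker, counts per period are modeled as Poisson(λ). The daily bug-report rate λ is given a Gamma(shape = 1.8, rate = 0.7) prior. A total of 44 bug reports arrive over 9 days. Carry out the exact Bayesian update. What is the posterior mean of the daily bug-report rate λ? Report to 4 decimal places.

With a Gamma(shape α, rate β) prior, the Poisson likelihood is conjugate: the posterior is Gamma(α + ΣXᵢ, β + n).
Posterior: Gamma(α+S, β+n) = Gamma(1.8+44, 0.7+9) = Gamma(45.8, 9.7).
Posterior mean = α/β = 45.8/9.7 = 4.7216.

4.7216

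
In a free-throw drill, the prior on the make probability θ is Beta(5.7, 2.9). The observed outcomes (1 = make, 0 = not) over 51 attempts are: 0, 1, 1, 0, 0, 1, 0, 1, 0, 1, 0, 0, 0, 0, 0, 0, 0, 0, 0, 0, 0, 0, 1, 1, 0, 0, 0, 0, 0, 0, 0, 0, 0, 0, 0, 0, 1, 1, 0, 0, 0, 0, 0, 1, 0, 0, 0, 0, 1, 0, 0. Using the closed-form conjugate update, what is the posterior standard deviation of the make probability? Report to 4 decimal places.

0.0577

The Beta prior is conjugate to a Binomial/Bernoulli likelihood; the update adds successes to α and failures to β.
Posterior: Beta(α+k, β+n−k) = Beta(5.7+11, 2.9+40) = Beta(16.7, 42.9).
Var = αβ/((α+β)²(α+β+1)) = 16.7·42.9/(59.6²·60.6) = 0.00332819; SD = √0.00332819 = 0.0577.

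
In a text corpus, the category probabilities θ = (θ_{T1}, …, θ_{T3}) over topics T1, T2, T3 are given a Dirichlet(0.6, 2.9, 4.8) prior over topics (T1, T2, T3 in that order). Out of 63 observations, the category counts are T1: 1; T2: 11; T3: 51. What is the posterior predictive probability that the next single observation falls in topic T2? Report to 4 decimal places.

0.1950

The Dirichlet prior is conjugate to the Multinomial likelihood: each posterior αⱼ = prior αⱼ + observed count nⱼ.
Posterior concentration: (1.6, 13.9, 55.8), total = 71.3.
P(next = T2 | data) = α_{T2}/Σα = 0.1950.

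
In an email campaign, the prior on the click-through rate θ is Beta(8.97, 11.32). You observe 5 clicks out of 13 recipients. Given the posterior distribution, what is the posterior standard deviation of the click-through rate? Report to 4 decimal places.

The Beta prior is conjugate to a Binomial/Bernoulli likelihood; the update adds successes to α and failures to β.
Posterior: Beta(α+k, β+n−k) = Beta(8.97+5, 11.32+8) = Beta(13.97, 19.32).
Var = αβ/((α+β)²(α+β+1)) = 13.97·19.32/(33.29²·34.29) = 0.00710245; SD = √0.00710245 = 0.0843.

0.0843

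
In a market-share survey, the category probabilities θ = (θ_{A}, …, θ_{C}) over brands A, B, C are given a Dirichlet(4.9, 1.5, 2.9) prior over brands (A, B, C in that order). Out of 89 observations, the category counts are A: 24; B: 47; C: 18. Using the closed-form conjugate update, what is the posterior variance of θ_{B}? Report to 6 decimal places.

The Dirichlet prior is conjugate to the Multinomial likelihood: each posterior αⱼ = prior αⱼ + observed count nⱼ.
Posterior concentration: (28.9, 48.5, 20.9), total = 98.3.
Var[θ_j] = α_j(Σα−α_j)/((Σα)²(Σα+1)) = 48.5·49.8/(98.3²·99.3) = 0.002517.

0.002517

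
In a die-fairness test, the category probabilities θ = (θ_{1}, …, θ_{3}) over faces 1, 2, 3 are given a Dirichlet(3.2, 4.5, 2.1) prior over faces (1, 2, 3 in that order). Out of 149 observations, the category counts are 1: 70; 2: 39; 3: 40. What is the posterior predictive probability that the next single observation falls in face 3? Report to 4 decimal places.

0.2651

The Dirichlet prior is conjugate to the Multinomial likelihood: each posterior αⱼ = prior αⱼ + observed count nⱼ.
Posterior concentration: (73.2, 43.5, 42.1), total = 158.8.
P(next = 3 | data) = α_{3}/Σα = 0.2651.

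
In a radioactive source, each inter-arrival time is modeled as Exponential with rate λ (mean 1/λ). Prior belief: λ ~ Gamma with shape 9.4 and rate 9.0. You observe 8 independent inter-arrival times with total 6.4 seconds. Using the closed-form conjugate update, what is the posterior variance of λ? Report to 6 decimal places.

0.073368

With a Gamma(shape α, rate β) prior on the exponential rate λ, the posterior after n observations with total T = Σxᵢ is Gamma(α+n, β+T).
Posterior: Gamma(9.4+8, 9.0+6.4) = Gamma(17.4, 15.4).
Var = α/β² = 0.073368.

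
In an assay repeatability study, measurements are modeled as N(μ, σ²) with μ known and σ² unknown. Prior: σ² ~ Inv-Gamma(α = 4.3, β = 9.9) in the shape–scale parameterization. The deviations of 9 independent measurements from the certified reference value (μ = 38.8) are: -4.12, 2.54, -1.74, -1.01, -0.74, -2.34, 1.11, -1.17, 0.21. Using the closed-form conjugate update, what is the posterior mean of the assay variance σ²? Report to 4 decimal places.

With known mean μ and an Inverse-Gamma(α, β) prior on σ², the Normal likelihood is conjugate: posterior is Inv-Gamma(α + n/2, β + Σ(xᵢ−μ)²/2).
Σ(xᵢ−μ)² = (-4.12)² + (2.54)² + (-1.74)² + (-1.01)² + (-0.74)² + (-2.34)² + (1.11)² + (-1.17)² + (0.21)² = 36.1420.
Posterior: Inv-Gamma(4.3 + 9/2, 9.9 + 36.1420/2) = Inv-Gamma(8.80, 27.97100).
E[σ²|data] = β/(α−1) = 27.97100/7.80 = 3.5860.

3.5860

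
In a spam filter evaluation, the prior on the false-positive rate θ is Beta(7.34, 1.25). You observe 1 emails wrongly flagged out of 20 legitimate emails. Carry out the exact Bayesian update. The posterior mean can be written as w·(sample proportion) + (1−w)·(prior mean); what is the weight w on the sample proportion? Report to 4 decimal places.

The Beta prior is conjugate to a Binomial/Bernoulli likelihood; the update adds successes to α and failures to β.
Posterior mean = (α₀+k)/(α₀+β₀+n) = [n/(α₀+β₀+n)]·(k/n) + [(α₀+β₀)/(α₀+β₀+n)]·α₀/(α₀+β₀), so only n and the prior enter the weight.
The weight on the data is w = n/(α₀+β₀+n) = 20/(7.34+1.25+20) = 20/28.59 = 0.6995.

0.6995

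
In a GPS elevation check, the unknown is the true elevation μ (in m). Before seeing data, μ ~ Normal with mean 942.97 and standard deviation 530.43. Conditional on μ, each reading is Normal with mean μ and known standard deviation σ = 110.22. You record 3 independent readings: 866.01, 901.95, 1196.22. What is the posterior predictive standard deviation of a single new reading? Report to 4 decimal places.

For Normal data with known variance σ², a Normal(μ₀, σ₀²) prior on μ is conjugate. Posterior precision = 1/σ₀² + n/σ²; posterior mean is the precision-weighted average of μ₀ and x̄.
σ₀² = 530.43² = 281355.9849, σ² = 110.22² = 12148.4484; σ² + n·σ₀² = 12148.4484 + 3·281355.9849 = 856216.4031.
Posterior precision = 1/σ₀² + n/σ² = 1/281355.9849 + 3/12148.4484 = (σ² + n·σ₀²)/(σ₀²σ²) = 856216.4031/(281355.9849·12148.4484); posterior variance σₙ² = σ₀²σ²/(σ² + n·σ₀²) = 281355.9849·12148.4484/856216.4031 = 3992.026609.
Predictive variance for one new observation = σₙ² + σ² = 281355.9849·12148.4484/856216.4031 + 12148.4484 = σ²·(σ₀² + 856216.4031)/856216.4031 = 12148.4484·1137572.388/856216.4031 = 16140.475009; SD = √(12148.4484·1137572.388/856216.4031) = 127.0452.

127.0452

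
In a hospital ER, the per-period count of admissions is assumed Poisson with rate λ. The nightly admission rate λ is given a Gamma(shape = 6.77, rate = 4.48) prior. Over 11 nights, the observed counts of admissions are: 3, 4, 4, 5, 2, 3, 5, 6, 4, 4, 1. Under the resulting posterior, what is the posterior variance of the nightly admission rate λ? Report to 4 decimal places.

0.1993

With a Gamma(shape α, rate β) prior, the Poisson likelihood is conjugate: the posterior is Gamma(α + ΣXᵢ, β + n).
Sum of counts S = 41 over n = 11 nights.
Posterior: Gamma(α+S, β+n) = Gamma(6.77+41, 4.48+11) = Gamma(47.77, 15.48).
Var = α/β² = 47.77/15.48² = 0.1993.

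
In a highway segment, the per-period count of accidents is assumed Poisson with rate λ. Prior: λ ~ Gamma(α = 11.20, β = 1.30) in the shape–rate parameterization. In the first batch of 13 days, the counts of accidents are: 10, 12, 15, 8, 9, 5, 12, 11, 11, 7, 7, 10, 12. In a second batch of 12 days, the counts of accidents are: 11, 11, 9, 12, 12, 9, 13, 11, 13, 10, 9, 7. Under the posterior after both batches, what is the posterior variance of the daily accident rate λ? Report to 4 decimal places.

With a Gamma(shape α, rate β) prior, the Poisson likelihood is conjugate: the posterior is Gamma(α + ΣXᵢ, β + n).
Batch 1: sum of counts S = 129 over n = 13 days.
After batch 1: Gamma(α+S, β+n) = Gamma(11.20+129, 1.30+13) = Gamma(140.20, 14.30).
Batch 2: sum of counts S = 127 over n = 12 days.
After batch 2: Gamma(α+S, β+n) = Gamma(140.20+127, 14.30+12) = Gamma(267.20, 26.30).
Var = α/β² = 267.20/26.30² = 0.3863.

0.3863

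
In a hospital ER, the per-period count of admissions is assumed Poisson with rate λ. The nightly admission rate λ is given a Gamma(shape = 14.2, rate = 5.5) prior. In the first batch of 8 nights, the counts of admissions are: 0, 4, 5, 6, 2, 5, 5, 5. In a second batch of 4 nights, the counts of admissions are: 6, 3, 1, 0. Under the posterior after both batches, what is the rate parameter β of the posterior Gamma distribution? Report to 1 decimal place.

17.5

With a Gamma(shape α, rate β) prior, the Poisson likelihood is conjugate: the posterior is Gamma(α + ΣXᵢ, β + n).
Batch 1: sum of counts S = 32 over n = 8 nights.
After batch 1: Gamma(α+S, β+n) = Gamma(14.2+32, 5.5+8) = Gamma(46.2, 13.5).
Batch 2: sum of counts S = 10 over n = 4 nights.
After batch 2: Gamma(α+S, β+n) = Gamma(46.2+10, 13.5+4) = Gamma(56.2, 17.5).
Posterior β = 17.5.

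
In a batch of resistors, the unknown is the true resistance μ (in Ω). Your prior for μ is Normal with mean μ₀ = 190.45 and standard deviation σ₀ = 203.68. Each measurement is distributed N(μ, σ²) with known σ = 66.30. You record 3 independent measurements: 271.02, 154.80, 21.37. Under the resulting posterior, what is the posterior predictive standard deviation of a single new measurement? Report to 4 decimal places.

For Normal data with known variance σ², a Normal(μ₀, σ₀²) prior on μ is conjugate. Posterior precision = 1/σ₀² + n/σ²; posterior mean is the precision-weighted average of μ₀ and x̄.
σ₀² = 203.68² = 41485.5424, σ² = 66.30² = 4395.69; σ² + n·σ₀² = 4395.69 + 3·41485.5424 = 128852.3172.
Posterior precision = 1/σ₀² + n/σ² = 1/41485.5424 + 3/4395.69 = (σ² + n·σ₀²)/(σ₀²σ²) = 128852.3172/(41485.5424·4395.69); posterior variance σₙ² = σ₀²σ²/(σ² + n·σ₀²) = 41485.5424·4395.69/128852.3172 = 1415.244893.
Predictive variance for one new observation = σₙ² + σ² = 41485.5424·4395.69/128852.3172 + 4395.69 = σ²·(σ₀² + 128852.3172)/128852.3172 = 4395.69·170337.8596/128852.3172 = 5810.934893; SD = √(4395.69·170337.8596/128852.3172) = 76.2295.

76.2295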